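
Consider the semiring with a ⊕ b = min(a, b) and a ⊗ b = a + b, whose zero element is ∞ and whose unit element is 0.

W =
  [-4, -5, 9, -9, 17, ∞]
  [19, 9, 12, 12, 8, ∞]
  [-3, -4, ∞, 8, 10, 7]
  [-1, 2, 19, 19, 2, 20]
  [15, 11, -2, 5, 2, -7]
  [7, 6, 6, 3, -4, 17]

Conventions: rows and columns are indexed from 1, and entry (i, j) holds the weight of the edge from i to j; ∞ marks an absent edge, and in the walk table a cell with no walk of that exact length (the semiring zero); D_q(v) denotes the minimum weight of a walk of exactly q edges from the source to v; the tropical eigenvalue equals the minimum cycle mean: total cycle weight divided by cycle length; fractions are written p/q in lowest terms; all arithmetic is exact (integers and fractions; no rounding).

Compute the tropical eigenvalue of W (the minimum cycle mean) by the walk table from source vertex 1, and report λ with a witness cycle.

q=0: [0, ∞, ∞, ∞, ∞, ∞]
q=1: [-4, -5, 9, -9, 17, ∞]
q=2: [-10, -9, 5, -13, -7, 10]
q=3: [-14, -15, -9, -19, -11, -14]
q=4: [-20, -19, -13, -23, -18, -18]
q=5: [-24, -25, -20, -29, -22, -25]
q=6: [-30, -29, -24, -33, -29, -29]
Optimal cycle mean attained by: cycle 5->6->5, total (-7) + (-4), length 2.
Answer: λ = -11/2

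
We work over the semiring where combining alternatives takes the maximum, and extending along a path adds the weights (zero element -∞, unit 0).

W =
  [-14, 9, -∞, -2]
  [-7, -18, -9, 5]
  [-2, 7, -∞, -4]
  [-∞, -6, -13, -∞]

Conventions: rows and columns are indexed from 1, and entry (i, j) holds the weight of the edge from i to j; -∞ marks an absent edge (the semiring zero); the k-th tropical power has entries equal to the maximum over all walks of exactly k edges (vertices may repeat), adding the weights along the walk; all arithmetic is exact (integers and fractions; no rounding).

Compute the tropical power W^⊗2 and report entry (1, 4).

W^⊗2:
  [2, -5, 0, 14]
  [-11, 2, -8, -9]
  [0, 7, -2, 12]
  [-13, -6, -15, -1]
Key observation: the optimum is the walk 1->2->4, with weight 9 + 5 = 14.
Optimal value attained by: walk 1->2->4.
Answer: (W^⊗2)[1][4] = 14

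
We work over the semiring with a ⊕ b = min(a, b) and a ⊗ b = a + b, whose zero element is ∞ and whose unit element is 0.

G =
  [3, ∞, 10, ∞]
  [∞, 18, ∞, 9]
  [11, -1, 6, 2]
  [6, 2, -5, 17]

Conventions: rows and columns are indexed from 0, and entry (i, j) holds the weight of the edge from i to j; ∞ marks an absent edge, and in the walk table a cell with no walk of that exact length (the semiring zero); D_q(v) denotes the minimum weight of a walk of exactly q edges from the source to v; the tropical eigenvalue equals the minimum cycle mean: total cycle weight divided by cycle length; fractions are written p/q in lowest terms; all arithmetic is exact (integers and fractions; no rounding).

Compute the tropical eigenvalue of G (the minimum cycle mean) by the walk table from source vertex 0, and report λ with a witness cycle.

q=0: [0, ∞, ∞, ∞]
q=1: [3, ∞, 10, ∞]
q=2: [6, 9, 13, 12]
q=3: [9, 12, 7, 15]
q=4: [12, 6, 10, 9]
Optimal cycle mean attained by: cycle 2->3->2, total 2 + (-5), length 2.
Answer: λ = -3/2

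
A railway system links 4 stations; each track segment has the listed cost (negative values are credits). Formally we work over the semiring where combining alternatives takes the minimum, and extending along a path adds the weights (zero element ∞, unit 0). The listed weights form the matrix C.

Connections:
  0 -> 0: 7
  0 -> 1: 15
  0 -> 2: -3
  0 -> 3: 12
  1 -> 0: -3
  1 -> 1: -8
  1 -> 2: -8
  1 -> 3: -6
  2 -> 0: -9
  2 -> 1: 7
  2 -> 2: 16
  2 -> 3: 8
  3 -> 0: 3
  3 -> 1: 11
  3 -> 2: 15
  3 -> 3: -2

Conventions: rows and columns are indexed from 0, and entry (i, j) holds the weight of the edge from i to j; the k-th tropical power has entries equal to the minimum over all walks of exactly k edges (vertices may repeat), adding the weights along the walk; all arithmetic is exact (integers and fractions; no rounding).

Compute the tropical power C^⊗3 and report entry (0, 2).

C^⊗2:
  [-12, 4, 4, 5]
  [-17, -16, -16, -14]
  [-2, -1, -12, 1]
  [1, 3, 0, -4]
C^⊗3:
  [-5, -4, -15, -2]
  [-25, -24, -24, -22]
  [-21, -9, -9, -7]
  [-9, -5, -5, -6]
Key observation: the optimum is the walk 0->2->0->2, with weight (-3) + (-9) + (-3) = -15.
Optimal value attained by: walk 0->2->0->2.
Answer: (C^⊗3)[0][2] = -15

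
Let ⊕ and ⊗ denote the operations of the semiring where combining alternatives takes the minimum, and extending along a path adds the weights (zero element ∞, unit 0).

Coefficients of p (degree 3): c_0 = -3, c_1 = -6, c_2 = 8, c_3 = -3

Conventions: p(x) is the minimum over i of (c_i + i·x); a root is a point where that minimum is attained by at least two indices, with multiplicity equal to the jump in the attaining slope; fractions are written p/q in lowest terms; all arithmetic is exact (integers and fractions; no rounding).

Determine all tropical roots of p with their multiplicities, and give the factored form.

hull edge (i=0, c=-3) to (i=1, c=-6): slope -3, span 1
hull edge (i=1, c=-6) to (i=3, c=-3): slope 3/2, span 2
Factored form: p(x) = -3 ⊗ (x ⊕ (-3/2)) ⊗ (x ⊕ (-3/2)) ⊗ (x ⊕ 3)
Answer: roots = -3/2 (mult 2), 3 (mult 1)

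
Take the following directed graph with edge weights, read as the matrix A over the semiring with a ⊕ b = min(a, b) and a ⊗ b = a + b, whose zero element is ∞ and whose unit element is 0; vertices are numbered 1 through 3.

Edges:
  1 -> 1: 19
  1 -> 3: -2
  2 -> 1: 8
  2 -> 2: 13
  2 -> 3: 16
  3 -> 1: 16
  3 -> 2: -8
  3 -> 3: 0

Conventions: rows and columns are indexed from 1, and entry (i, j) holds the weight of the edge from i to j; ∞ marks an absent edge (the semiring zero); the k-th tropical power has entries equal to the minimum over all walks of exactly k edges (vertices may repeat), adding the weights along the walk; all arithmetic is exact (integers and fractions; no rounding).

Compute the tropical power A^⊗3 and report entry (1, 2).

A^⊗2:
  [14, -10, -2]
  [21, 8, 6]
  [0, -8, 0]
A^⊗3:
  [-2, -10, -2]
  [16, -2, 6]
  [0, -8, -2]
Key observation: the optimum is the walk 1->3->3->2, with weight (-2) + 0 + (-8) = -10.
Optimal value attained by: walk 1->3->3->2.
Answer: (A^⊗3)[1][2] = -10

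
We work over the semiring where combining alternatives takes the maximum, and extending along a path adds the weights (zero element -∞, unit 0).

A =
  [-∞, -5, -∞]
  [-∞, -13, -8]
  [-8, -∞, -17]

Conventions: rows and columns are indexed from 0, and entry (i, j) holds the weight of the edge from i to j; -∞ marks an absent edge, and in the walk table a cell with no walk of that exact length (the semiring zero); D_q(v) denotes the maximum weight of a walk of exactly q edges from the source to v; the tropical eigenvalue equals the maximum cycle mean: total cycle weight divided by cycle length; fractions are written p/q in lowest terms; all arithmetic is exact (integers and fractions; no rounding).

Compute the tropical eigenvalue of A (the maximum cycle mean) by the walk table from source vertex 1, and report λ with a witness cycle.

q=0: [-∞, 0, -∞]
q=1: [-∞, -13, -8]
q=2: [-16, -26, -21]
q=3: [-29, -21, -34]
Optimal cycle mean attained by: cycle 0->1->2->0, total (-5) + (-8) + (-8), length 3.
Answer: λ = -7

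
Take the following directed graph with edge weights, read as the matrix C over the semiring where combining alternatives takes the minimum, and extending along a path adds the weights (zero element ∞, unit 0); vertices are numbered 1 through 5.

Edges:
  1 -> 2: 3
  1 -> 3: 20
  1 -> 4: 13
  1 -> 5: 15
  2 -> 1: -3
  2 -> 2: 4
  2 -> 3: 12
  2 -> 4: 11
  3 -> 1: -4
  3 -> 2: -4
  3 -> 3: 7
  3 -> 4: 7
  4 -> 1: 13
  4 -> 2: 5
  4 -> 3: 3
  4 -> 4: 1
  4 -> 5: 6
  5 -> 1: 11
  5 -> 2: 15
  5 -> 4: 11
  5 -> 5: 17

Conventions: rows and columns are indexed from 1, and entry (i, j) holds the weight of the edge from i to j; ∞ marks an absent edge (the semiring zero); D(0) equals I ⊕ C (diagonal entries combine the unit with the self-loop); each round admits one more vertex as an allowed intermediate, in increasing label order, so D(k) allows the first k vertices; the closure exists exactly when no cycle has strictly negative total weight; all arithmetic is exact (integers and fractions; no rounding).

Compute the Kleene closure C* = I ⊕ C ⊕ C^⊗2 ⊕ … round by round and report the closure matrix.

D(0):
  [0, 3, 20, 13, 15]
  [-3, 0, 12, 11, ∞]
  [-4, -4, 0, 7, ∞]
  [13, 5, 3, 0, 6]
  [11, 15, ∞, 11, 0]
D(1):
  [0, 3, 20, 13, 15]
  [-3, 0, 12, 10, 12]
  [-4, -4, 0, 7, 11]
  [13, 5, 3, 0, 6]
  [11, 14, 31, 11, 0]
D(2):
  [0, 3, 15, 13, 15]
  [-3, 0, 12, 10, 12]
  [-7, -4, 0, 6, 8]
  [2, 5, 3, 0, 6]
  [11, 14, 26, 11, 0]
D(3):
  [0, 3, 15, 13, 15]
  [-3, 0, 12, 10, 12]
  [-7, -4, 0, 6, 8]
  [-4, -1, 3, 0, 6]
  [11, 14, 26, 11, 0]
D(4):
  [0, 3, 15, 13, 15]
  [-3, 0, 12, 10, 12]
  [-7, -4, 0, 6, 8]
  [-4, -1, 3, 0, 6]
  [7, 10, 14, 11, 0]
D(5):
  [0, 3, 15, 13, 15]
  [-3, 0, 12, 10, 12]
  [-7, -4, 0, 6, 8]
  [-4, -1, 3, 0, 6]
  [7, 10, 14, 11, 0]
Answer: C* = [[0, 3, 15, 13, 15], [-3, 0, 12, 10, 12], [-7, -4, 0, 6, 8], [-4, -1, 3, 0, 6], [7, 10, 14, 11, 0]]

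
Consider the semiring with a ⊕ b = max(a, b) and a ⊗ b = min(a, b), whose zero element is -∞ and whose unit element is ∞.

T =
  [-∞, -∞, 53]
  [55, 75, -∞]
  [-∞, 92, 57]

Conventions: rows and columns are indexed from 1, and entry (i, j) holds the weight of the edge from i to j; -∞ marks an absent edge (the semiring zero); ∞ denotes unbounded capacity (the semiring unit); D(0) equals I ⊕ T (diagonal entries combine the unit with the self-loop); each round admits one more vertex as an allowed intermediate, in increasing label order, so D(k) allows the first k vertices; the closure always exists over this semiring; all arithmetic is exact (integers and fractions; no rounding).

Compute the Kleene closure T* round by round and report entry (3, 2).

D(0):
  [∞, -∞, 53]
  [55, ∞, -∞]
  [-∞, 92, ∞]
D(1):
  [∞, -∞, 53]
  [55, ∞, 53]
  [-∞, 92, ∞]
D(2):
  [∞, -∞, 53]
  [55, ∞, 53]
  [55, 92, ∞]
D(3):
  [∞, 53, 53]
  [55, ∞, 53]
  [55, 92, ∞]
Answer: T*[3][2] = 92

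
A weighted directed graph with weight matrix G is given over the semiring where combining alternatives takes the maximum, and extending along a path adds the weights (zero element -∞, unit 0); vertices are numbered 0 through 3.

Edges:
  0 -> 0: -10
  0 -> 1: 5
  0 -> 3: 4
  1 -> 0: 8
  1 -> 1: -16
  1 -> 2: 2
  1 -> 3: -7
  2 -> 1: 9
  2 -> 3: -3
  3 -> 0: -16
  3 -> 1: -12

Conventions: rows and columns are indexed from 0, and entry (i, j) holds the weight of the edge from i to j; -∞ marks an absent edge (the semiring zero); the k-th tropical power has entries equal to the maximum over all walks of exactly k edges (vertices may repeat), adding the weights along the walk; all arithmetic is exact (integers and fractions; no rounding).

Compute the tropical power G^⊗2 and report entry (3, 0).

G^⊗2:
  [13, -5, 7, -2]
  [-2, 13, -14, 12]
  [17, -7, 11, 2]
  [-4, -11, -10, -12]
Key observation: the optimum is the walk 3->1->0, with weight (-12) + 8 = -4.
Optimal value attained by: walk 3->1->0.
Answer: (G^⊗2)[3][0] = -4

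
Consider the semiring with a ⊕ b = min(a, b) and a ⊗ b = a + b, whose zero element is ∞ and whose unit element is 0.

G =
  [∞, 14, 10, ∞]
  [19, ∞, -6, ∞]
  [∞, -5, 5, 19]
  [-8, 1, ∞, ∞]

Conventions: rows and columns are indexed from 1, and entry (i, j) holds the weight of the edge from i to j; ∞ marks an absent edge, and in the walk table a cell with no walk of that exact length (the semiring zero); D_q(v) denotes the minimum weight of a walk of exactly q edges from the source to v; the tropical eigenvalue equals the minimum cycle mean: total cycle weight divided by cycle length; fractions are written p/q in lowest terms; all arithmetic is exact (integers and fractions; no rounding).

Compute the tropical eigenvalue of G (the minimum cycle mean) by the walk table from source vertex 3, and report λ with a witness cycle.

q=0: [∞, ∞, 0, ∞]
q=1: [∞, -5, 5, 19]
q=2: [11, 0, -11, 24]
q=3: [16, -16, -6, 8]
q=4: [0, -11, -22, 13]
Optimal cycle mean attained by: cycle 2->3->2, total (-6) + (-5), length 2.
Answer: λ = -11/2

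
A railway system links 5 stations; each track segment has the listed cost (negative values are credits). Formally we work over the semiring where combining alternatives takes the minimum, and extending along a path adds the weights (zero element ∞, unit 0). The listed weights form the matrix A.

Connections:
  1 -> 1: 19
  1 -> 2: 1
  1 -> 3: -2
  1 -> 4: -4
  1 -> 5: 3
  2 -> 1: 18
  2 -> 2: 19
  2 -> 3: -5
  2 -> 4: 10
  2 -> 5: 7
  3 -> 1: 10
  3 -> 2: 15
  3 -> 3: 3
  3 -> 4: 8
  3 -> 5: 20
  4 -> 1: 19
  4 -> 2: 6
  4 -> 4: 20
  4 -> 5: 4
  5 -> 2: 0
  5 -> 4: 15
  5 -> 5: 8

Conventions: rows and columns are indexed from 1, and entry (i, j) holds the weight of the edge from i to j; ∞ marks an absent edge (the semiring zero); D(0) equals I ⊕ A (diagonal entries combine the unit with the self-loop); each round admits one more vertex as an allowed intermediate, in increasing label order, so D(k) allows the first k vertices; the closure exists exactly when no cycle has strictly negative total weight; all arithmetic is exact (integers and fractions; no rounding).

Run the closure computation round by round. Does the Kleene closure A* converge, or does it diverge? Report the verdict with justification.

D(0):
  [0, 1, -2, -4, 3]
  [18, 0, -5, 10, 7]
  [10, 15, 0, 8, 20]
  [19, 6, ∞, 0, 4]
  [∞, 0, ∞, 15, 0]
D(1):
  [0, 1, -2, -4, 3]
  [18, 0, -5, 10, 7]
  [10, 11, 0, 6, 13]
  [19, 6, 17, 0, 4]
  [∞, 0, ∞, 15, 0]
D(2):
  [0, 1, -4, -4, 3]
  [18, 0, -5, 10, 7]
  [10, 11, 0, 6, 13]
  [19, 6, 1, 0, 4]
  [18, 0, -5, 10, 0]
D(3):
  [0, 1, -4, -4, 3]
  [5, 0, -5, 1, 7]
  [10, 11, 0, 6, 13]
  [11, 6, 1, 0, 4]
  [5, 0, -5, 1, 0]
D(4):
  [0, 1, -4, -4, 0]
  [5, 0, -5, 1, 5]
  [10, 11, 0, 6, 10]
  [11, 6, 1, 0, 4]
  [5, 0, -5, 1, 0]
D(5):
  [0, 0, -5, -4, 0]
  [5, 0, -5, 1, 5]
  [10, 10, 0, 6, 10]
  [9, 4, -1, 0, 4]
  [5, 0, -5, 1, 0]
Key observation: every diagonal entry stays at the unit through all rounds, so no improving cycle exists.
Answer: CONVERGES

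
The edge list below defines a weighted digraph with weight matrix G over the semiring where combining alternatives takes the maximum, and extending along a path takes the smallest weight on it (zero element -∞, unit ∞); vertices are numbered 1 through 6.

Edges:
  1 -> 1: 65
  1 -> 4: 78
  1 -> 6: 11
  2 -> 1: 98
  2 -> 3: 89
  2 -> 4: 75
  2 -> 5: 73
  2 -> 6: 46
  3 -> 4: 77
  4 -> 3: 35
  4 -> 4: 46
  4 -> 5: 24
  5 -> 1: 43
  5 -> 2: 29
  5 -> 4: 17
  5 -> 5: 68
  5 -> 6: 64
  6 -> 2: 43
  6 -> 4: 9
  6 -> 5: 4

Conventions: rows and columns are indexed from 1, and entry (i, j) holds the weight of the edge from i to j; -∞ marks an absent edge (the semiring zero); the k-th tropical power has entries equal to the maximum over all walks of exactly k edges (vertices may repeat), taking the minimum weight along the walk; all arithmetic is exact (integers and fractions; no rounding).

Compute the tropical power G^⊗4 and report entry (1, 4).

G^⊗2:
  [65, 11, 35, 65, 24, 11]
  [65, 43, 35, 78, 68, 64]
  [-∞, -∞, 35, 46, 24, -∞]
  [24, 24, 35, 46, 24, 24]
  [43, 43, 29, 43, 68, 64]
  [43, 4, 43, 43, 43, 43]
G^⊗3:
  [65, 24, 35, 65, 24, 24]
  [65, 43, 43, 65, 68, 64]
  [24, 24, 35, 46, 24, 24]
  [24, 24, 35, 46, 24, 24]
  [43, 43, 43, 43, 68, 64]
  [43, 43, 35, 43, 43, 43]
G^⊗4:
  [65, 24, 35, 65, 24, 24]
  [65, 43, 43, 65, 68, 64]
  [24, 24, 35, 46, 24, 24]
  [24, 24, 35, 46, 24, 24]
  [43, 43, 43, 43, 68, 64]
  [43, 43, 43, 43, 43, 43]
Key observation: the optimum is the walk 1->1->1->1->4, with weight 65 min 65 min 65 min 78 = 65.
Optimal value attained by: walk 1->1->1->1->4.
Answer: (G^⊗4)[1][4] = 65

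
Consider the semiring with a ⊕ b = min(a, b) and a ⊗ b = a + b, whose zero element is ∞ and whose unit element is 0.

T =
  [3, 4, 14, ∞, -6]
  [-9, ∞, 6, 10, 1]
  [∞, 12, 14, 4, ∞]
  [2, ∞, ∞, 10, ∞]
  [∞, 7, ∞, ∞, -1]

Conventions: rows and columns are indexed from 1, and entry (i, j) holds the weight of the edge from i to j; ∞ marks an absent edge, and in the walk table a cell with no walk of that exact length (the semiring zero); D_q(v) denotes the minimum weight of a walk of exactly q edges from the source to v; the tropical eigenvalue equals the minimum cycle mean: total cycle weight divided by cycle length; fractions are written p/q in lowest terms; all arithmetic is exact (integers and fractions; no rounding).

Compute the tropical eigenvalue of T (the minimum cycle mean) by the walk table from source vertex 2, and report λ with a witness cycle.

q=0: [∞, 0, ∞, ∞, ∞]
q=1: [-9, ∞, 6, 10, 1]
q=2: [-6, -5, 5, 10, -15]
q=3: [-14, -8, 1, 5, -16]
q=4: [-17, -10, -2, 2, -20]
q=5: [-19, -13, -4, 0, -23]
Optimal cycle mean attained by: cycle 1->5->2->1, total (-6) + 7 + (-9), length 3.
Answer: λ = -8/3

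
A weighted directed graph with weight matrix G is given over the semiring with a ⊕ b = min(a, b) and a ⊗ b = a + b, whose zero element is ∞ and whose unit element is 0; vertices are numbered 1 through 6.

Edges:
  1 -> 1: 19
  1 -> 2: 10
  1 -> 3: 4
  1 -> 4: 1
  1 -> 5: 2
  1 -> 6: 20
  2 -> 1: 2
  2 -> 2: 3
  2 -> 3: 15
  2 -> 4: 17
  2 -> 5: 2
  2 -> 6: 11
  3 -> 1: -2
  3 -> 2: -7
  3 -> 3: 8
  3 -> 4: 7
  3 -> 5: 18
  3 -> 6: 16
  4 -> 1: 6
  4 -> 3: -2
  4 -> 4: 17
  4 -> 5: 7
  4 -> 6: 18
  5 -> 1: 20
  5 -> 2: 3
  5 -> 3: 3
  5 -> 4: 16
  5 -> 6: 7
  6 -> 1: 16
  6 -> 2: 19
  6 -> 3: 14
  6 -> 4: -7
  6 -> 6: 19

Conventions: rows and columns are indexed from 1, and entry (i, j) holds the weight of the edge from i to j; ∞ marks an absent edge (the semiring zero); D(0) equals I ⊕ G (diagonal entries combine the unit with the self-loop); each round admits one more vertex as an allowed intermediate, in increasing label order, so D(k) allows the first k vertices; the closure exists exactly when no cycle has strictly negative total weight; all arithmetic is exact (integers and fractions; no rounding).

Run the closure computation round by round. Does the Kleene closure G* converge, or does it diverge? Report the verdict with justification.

D(0):
  [0, 10, 4, 1, 2, 20]
  [2, 0, 15, 17, 2, 11]
  [-2, -7, 0, 7, 18, 16]
  [6, ∞, -2, 0, 7, 18]
  [20, 3, 3, 16, 0, 7]
  [16, 19, 14, -7, ∞, 0]
D(1):
  [0, 10, 4, 1, 2, 20]
  [2, 0, 6, 3, 2, 11]
  [-2, -7, 0, -1, 0, 16]
  [6, 16, -2, 0, 7, 18]
  [20, 3, 3, 16, 0, 7]
  [16, 19, 14, -7, 18, 0]
Detection: at round 2, diagonal entry (3, 3) turns strictly negative.
Key observation: the cycle 3->2->1->3 has total weight (-7) + 2 + 4, which is strictly negative.
Answer: DIVERGES — negative cycle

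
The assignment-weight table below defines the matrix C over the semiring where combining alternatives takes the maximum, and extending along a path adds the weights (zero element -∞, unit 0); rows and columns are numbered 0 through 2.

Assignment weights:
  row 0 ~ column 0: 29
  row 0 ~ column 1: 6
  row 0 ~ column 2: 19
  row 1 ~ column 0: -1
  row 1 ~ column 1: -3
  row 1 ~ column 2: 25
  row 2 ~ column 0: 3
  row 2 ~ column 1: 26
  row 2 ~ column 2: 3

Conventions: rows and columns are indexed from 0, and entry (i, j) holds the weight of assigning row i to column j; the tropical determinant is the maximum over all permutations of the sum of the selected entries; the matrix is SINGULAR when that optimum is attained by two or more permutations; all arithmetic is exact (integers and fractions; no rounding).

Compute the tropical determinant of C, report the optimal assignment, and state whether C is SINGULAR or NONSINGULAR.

σ = (0, 1, 2): 29 + (-3) + 3 = 29
σ = (0, 2, 1): 29 + 25 + 26 = 80
σ = (1, 0, 2): 6 + (-1) + 3 = 8
σ = (1, 2, 0): 6 + 25 + 3 = 34
σ = (2, 0, 1): 19 + (-1) + 26 = 44
σ = (2, 1, 0): 19 + (-3) + 3 = 19
Optimal value attained by: σ = (0, 2, 1).
Answer: det⊕(C) = 80; verdict: NONSINGULAR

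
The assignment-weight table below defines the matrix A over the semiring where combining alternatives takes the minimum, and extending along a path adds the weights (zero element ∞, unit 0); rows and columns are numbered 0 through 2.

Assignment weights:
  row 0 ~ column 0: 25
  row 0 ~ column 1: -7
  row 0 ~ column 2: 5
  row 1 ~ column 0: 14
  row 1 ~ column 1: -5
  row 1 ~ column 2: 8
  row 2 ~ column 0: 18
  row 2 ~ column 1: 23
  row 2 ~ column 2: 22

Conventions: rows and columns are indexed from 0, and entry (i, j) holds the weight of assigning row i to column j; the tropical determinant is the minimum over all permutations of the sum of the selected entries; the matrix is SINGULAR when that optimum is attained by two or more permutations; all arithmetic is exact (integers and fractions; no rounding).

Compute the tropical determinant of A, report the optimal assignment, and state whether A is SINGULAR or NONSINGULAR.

σ = (0, 1, 2): 25 + (-5) + 22 = 42
σ = (0, 2, 1): 25 + 8 + 23 = 56
σ = (1, 0, 2): (-7) + 14 + 22 = 29
σ = (1, 2, 0): (-7) + 8 + 18 = 19
σ = (2, 0, 1): 5 + 14 + 23 = 42
σ = (2, 1, 0): 5 + (-5) + 18 = 18
Optimal value attained by: σ = (2, 1, 0).
Answer: det⊕(A) = 18; verdict: NONSINGULAR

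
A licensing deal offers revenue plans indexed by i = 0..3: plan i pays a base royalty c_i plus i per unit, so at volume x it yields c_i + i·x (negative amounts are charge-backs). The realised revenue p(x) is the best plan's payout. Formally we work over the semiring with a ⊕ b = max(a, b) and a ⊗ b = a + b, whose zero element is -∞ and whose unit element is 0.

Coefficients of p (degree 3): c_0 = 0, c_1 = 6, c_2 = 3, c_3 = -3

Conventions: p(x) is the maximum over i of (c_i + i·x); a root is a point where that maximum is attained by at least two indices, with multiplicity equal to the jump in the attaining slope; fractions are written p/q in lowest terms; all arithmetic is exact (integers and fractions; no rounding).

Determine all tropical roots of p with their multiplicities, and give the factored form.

hull edge (i=0, c=0) to (i=1, c=6): slope 6, span 1
hull edge (i=1, c=6) to (i=2, c=3): slope -3, span 1
hull edge (i=2, c=3) to (i=3, c=-3): slope -6, span 1
Factored form: p(x) = -3 ⊗ (x ⊕ (-6)) ⊗ (x ⊕ 3) ⊗ (x ⊕ 6)
Answer: roots = -6 (mult 1), 3 (mult 1), 6 (mult 1)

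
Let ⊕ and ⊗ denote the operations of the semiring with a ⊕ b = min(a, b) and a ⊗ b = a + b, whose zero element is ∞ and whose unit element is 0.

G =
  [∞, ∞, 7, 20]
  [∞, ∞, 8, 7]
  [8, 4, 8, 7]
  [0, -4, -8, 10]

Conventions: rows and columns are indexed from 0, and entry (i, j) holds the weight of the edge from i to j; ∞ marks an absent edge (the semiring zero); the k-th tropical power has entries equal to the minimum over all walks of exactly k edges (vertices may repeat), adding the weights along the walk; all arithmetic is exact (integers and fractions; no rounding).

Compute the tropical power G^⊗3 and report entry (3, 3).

G^⊗2:
  [15, 11, 12, 14]
  [7, 3, -1, 15]
  [7, 3, -1, 11]
  [0, -4, 0, -1]
G^⊗3:
  [14, 10, 6, 18]
  [7, 3, 7, 6]
  [7, 3, 3, 6]
  [-1, -5, -9, 3]
Key observation: the optimum is the walk 3->2->1->3, with weight (-8) + 4 + 7 = 3.
Optimal value attained by: walk 3->2->1->3.
Answer: (G^⊗3)[3][3] = 3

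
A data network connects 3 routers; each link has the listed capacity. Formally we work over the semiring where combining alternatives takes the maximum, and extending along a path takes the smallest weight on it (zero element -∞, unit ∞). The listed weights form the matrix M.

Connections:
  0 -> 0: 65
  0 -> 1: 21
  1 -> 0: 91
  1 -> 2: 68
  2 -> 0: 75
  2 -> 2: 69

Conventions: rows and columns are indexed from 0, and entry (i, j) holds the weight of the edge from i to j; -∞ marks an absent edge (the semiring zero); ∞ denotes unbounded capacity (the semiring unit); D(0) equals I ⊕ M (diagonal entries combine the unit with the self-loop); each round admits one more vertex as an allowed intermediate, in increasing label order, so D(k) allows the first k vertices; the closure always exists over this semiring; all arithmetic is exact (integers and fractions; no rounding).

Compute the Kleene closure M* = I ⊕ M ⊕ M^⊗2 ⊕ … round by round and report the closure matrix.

D(0):
  [∞, 21, -∞]
  [91, ∞, 68]
  [75, -∞, ∞]
D(1):
  [∞, 21, -∞]
  [91, ∞, 68]
  [75, 21, ∞]
D(2):
  [∞, 21, 21]
  [91, ∞, 68]
  [75, 21, ∞]
D(3):
  [∞, 21, 21]
  [91, ∞, 68]
  [75, 21, ∞]
Answer: M* = [[∞, 21, 21], [91, ∞, 68], [75, 21, ∞]]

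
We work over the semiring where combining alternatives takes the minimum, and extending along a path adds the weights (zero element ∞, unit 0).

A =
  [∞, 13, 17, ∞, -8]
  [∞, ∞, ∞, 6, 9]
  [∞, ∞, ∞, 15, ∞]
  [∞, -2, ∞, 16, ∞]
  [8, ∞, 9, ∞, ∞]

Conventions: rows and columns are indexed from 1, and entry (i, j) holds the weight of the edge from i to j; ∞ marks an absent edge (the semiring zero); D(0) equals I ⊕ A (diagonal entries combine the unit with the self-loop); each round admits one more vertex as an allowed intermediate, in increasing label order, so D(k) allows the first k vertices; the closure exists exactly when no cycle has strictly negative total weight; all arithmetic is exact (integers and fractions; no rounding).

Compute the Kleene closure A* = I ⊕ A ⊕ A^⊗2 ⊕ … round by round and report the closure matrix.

D(0):
  [0, 13, 17, ∞, -8]
  [∞, 0, ∞, 6, 9]
  [∞, ∞, 0, 15, ∞]
  [∞, -2, ∞, 0, ∞]
  [8, ∞, 9, ∞, 0]
D(1):
  [0, 13, 17, ∞, -8]
  [∞, 0, ∞, 6, 9]
  [∞, ∞, 0, 15, ∞]
  [∞, -2, ∞, 0, ∞]
  [8, 21, 9, ∞, 0]
D(2):
  [0, 13, 17, 19, -8]
  [∞, 0, ∞, 6, 9]
  [∞, ∞, 0, 15, ∞]
  [∞, -2, ∞, 0, 7]
  [8, 21, 9, 27, 0]
D(3):
  [0, 13, 17, 19, -8]
  [∞, 0, ∞, 6, 9]
  [∞, ∞, 0, 15, ∞]
  [∞, -2, ∞, 0, 7]
  [8, 21, 9, 24, 0]
D(4):
  [0, 13, 17, 19, -8]
  [∞, 0, ∞, 6, 9]
  [∞, 13, 0, 15, 22]
  [∞, -2, ∞, 0, 7]
  [8, 21, 9, 24, 0]
D(5):
  [0, 13, 1, 16, -8]
  [17, 0, 18, 6, 9]
  [30, 13, 0, 15, 22]
  [15, -2, 16, 0, 7]
  [8, 21, 9, 24, 0]
Answer: A* = [[0, 13, 1, 16, -8], [17, 0, 18, 6, 9], [30, 13, 0, 15, 22], [15, -2, 16, 0, 7], [8, 21, 9, 24, 0]]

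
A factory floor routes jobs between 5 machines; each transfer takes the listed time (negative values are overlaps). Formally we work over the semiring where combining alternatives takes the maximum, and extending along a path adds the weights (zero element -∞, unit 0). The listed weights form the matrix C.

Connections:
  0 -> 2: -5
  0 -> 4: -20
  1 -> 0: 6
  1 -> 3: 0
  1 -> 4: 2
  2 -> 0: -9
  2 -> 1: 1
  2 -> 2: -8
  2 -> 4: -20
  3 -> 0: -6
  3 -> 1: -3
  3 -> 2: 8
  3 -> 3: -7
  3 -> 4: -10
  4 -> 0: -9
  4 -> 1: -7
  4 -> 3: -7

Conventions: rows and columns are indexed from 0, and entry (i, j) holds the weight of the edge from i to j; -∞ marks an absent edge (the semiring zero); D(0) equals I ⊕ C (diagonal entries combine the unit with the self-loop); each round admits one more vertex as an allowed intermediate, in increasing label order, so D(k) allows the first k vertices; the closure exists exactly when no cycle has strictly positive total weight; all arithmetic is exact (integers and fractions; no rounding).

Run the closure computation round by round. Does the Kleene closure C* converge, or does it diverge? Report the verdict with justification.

D(0):
  [0, -∞, -5, -∞, -20]
  [6, 0, -∞, 0, 2]
  [-9, 1, 0, -∞, -20]
  [-6, -3, 8, 0, -10]
  [-9, -7, -∞, -7, 0]
D(1):
  [0, -∞, -5, -∞, -20]
  [6, 0, 1, 0, 2]
  [-9, 1, 0, -∞, -20]
  [-6, -3, 8, 0, -10]
  [-9, -7, -14, -7, 0]
Detection: at round 2, diagonal entry (2, 2) turns strictly positive.
Key observation: the cycle 2->1->0->2 has total weight 1 + 6 + (-5), which is strictly positive.
Answer: DIVERGES — positive cycle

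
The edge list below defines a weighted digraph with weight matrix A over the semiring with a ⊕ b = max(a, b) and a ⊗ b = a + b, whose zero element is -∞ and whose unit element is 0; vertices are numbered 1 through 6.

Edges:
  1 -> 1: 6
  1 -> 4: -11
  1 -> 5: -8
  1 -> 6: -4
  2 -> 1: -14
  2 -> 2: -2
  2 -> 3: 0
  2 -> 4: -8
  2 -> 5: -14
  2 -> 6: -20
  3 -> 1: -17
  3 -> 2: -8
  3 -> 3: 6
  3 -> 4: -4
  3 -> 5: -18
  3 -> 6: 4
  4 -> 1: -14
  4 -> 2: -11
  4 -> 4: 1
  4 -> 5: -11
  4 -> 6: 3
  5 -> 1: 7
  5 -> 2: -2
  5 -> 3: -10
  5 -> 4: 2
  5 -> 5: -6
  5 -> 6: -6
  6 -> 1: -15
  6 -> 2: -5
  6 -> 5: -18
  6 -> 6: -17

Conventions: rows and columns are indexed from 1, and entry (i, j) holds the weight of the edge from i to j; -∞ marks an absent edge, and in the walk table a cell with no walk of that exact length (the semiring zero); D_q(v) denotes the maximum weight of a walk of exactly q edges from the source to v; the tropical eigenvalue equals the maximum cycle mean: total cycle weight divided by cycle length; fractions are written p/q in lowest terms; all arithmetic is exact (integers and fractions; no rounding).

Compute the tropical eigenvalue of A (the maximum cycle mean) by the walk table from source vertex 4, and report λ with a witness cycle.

q=0: [-∞, -∞, -∞, 0, -∞, -∞]
q=1: [-14, -11, -∞, 1, -11, 3]
q=2: [-4, -2, -11, 2, -10, 4]
q=3: [2, -1, -2, 3, -9, 5]
q=4: [8, 0, 4, 4, -6, 6]
q=5: [14, 1, 10, 5, 0, 8]
q=6: [20, 3, 16, 6, 6, 14]
Optimal cycle mean attained by: cycle 1->1, total 6, length 1.
Answer: λ = 6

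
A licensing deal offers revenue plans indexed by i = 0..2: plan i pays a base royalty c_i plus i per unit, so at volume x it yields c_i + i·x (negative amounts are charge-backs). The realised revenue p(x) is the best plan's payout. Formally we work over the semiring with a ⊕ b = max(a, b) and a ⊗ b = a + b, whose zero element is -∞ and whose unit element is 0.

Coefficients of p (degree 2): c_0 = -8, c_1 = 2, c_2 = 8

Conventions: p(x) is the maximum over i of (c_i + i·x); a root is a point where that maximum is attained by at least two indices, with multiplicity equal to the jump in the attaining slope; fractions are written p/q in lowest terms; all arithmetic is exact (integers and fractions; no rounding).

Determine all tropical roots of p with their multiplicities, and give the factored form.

hull edge (i=0, c=-8) to (i=1, c=2): slope 10, span 1
hull edge (i=1, c=2) to (i=2, c=8): slope 6, span 1
Factored form: p(x) = 8 ⊗ (x ⊕ (-10)) ⊗ (x ⊕ (-6))
Answer: roots = -10 (mult 1), -6 (mult 1)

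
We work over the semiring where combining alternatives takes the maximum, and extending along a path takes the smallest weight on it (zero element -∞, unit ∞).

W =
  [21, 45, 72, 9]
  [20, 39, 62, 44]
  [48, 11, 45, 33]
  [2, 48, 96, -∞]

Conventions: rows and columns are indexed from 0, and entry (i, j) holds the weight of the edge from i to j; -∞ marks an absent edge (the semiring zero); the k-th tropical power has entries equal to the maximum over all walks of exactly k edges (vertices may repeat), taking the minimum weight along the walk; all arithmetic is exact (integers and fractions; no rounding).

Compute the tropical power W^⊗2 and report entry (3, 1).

W^⊗2:
  [48, 39, 45, 44]
  [48, 44, 45, 39]
  [45, 45, 48, 33]
  [48, 39, 48, 44]
Key observation: the optimum is the walk 3->1->1, with weight 48 min 39 = 39.
Optimal value attained by: walk 3->1->1.
Answer: (W^⊗2)[3][1] = 39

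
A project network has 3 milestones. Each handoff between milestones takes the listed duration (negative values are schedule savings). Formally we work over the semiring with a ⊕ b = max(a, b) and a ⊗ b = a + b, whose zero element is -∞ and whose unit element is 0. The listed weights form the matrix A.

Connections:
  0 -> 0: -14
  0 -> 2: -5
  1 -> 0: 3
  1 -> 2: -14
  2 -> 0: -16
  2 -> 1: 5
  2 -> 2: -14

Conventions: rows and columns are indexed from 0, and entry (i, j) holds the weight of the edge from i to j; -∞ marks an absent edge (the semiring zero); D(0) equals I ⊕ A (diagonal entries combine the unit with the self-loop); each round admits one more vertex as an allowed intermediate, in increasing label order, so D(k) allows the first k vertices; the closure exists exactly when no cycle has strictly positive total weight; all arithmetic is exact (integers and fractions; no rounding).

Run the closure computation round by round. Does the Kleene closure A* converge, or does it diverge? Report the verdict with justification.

D(0):
  [0, -∞, -5]
  [3, 0, -14]
  [-16, 5, 0]
D(1):
  [0, -∞, -5]
  [3, 0, -2]
  [-16, 5, 0]
Detection: at round 2, diagonal entry (2, 2) turns strictly positive.
Key observation: the cycle 2->1->0->2 has total weight 5 + 3 + (-5), which is strictly positive.
Answer: DIVERGES — positive cycle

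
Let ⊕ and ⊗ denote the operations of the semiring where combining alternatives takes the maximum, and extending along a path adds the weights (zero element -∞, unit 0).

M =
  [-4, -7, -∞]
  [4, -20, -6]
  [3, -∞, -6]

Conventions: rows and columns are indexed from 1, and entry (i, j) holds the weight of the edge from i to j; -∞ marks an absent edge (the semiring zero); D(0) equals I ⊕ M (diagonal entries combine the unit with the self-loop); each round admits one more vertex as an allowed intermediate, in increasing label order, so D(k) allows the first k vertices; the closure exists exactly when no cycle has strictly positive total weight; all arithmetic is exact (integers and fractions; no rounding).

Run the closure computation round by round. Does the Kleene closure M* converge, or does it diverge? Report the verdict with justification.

D(0):
  [0, -7, -∞]
  [4, 0, -6]
  [3, -∞, 0]
D(1):
  [0, -7, -∞]
  [4, 0, -6]
  [3, -4, 0]
D(2):
  [0, -7, -13]
  [4, 0, -6]
  [3, -4, 0]
D(3):
  [0, -7, -13]
  [4, 0, -6]
  [3, -4, 0]
Key observation: every diagonal entry stays at the unit through all rounds, so no improving cycle exists.
Answer: CONVERGES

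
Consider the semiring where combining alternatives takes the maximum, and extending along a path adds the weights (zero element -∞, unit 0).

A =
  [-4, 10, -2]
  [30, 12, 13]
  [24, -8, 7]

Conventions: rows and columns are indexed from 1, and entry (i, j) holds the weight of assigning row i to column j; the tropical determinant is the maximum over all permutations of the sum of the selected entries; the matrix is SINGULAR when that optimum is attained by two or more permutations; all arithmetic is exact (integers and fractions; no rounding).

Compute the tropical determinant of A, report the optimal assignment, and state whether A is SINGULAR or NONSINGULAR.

σ = (1, 2, 3): (-4) + 12 + 7 = 15
σ = (1, 3, 2): (-4) + 13 + (-8) = 1
σ = (2, 1, 3): 10 + 30 + 7 = 47
σ = (2, 3, 1): 10 + 13 + 24 = 47
σ = (3, 1, 2): (-2) + 30 + (-8) = 20
σ = (3, 2, 1): (-2) + 12 + 24 = 34
Optimal value attained by: σ = (2, 1, 3).
Answer: det⊕(A) = 47; verdict: SINGULAR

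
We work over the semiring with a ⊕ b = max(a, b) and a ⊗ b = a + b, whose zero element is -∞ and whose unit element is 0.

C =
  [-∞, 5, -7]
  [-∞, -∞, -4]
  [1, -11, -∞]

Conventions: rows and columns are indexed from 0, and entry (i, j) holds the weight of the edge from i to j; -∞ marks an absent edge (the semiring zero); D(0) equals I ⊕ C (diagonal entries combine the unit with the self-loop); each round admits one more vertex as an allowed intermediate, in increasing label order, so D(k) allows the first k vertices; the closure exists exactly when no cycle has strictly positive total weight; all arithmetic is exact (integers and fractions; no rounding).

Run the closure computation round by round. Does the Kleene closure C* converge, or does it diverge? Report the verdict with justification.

D(0):
  [0, 5, -7]
  [-∞, 0, -4]
  [1, -11, 0]
D(1):
  [0, 5, -7]
  [-∞, 0, -4]
  [1, 6, 0]
Detection: at round 2, diagonal entry (2, 2) turns strictly positive.
Key observation: the cycle 2->0->1->2 has total weight 1 + 5 + (-4), which is strictly positive.
Answer: DIVERGES — positive cycle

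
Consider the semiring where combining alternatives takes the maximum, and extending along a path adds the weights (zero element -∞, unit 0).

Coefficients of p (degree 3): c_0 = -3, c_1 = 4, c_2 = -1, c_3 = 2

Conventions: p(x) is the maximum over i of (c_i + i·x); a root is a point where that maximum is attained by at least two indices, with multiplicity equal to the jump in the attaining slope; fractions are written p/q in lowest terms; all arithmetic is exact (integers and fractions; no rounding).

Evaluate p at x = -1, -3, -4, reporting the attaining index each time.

p(-1) = max(-3+0·(-1)=-3, 4+1·(-1)=3, -1+2·(-1)=-3, 2+3·(-1)=-1) = 3 (attained by i=1)
p(-3) = max(-3+0·(-3)=-3, 4+1·(-3)=1, -1+2·(-3)=-7, 2+3·(-3)=-7) = 1 (attained by i=1)
p(-4) = max(-3+0·(-4)=-3, 4+1·(-4)=0, -1+2·(-4)=-9, 2+3·(-4)=-10) = 0 (attained by i=1)
Answer: p(-1) = 3; p(-3) = 1; p(-4) = 0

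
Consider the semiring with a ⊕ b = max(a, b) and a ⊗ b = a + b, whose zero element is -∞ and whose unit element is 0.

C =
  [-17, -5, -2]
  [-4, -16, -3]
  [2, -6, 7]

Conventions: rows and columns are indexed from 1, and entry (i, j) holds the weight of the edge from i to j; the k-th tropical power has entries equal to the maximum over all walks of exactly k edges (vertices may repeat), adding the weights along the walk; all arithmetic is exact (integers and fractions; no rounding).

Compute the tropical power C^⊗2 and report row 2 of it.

C^⊗2:
  [0, -8, 5]
  [-1, -9, 4]
  [9, 1, 14]
Answer: row 2 of C^⊗2 = [-1, -9, 4]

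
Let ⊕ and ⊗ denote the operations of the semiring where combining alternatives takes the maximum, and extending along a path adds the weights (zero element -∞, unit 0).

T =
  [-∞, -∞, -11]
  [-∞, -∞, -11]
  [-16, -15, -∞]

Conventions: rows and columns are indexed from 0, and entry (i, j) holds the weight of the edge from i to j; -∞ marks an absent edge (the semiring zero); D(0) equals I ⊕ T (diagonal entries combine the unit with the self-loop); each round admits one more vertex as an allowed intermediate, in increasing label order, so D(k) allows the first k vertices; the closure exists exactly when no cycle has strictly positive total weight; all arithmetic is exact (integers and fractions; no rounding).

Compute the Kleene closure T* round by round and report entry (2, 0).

D(0):
  [0, -∞, -11]
  [-∞, 0, -11]
  [-16, -15, 0]
D(1):
  [0, -∞, -11]
  [-∞, 0, -11]
  [-16, -15, 0]
D(2):
  [0, -∞, -11]
  [-∞, 0, -11]
  [-16, -15, 0]
D(3):
  [0, -26, -11]
  [-27, 0, -11]
  [-16, -15, 0]
Answer: T*[2][0] = -16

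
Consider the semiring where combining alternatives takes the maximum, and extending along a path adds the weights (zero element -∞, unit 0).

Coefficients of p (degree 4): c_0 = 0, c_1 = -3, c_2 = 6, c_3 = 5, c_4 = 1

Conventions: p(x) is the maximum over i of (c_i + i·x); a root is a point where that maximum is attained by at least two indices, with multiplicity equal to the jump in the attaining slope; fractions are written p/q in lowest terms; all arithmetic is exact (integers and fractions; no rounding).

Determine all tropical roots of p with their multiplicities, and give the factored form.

hull edge (i=0, c=0) to (i=2, c=6): slope 3, span 2
hull edge (i=2, c=6) to (i=3, c=5): slope -1, span 1
hull edge (i=3, c=5) to (i=4, c=1): slope -4, span 1
Factored form: p(x) = 1 ⊗ (x ⊕ (-3)) ⊗ (x ⊕ (-3)) ⊗ (x ⊕ 1) ⊗ (x ⊕ 4)
Answer: roots = -3 (mult 2), 1 (mult 1), 4 (mult 1)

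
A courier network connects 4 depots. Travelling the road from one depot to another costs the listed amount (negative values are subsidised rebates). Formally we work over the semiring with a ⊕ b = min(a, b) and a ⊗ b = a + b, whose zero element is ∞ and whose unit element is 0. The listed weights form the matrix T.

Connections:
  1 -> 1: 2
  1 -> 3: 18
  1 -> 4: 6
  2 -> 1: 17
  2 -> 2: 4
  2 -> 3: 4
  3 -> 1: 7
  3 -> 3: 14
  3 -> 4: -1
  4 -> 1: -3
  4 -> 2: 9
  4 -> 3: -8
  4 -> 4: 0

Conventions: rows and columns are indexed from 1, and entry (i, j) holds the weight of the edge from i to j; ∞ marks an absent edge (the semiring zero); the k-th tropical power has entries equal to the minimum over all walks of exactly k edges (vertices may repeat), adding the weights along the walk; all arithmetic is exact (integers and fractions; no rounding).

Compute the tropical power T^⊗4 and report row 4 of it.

T^⊗2:
  [3, 15, -2, 6]
  [11, 8, 8, 3]
  [-4, 8, -9, -1]
  [-3, 9, -8, -9]
T^⊗3:
  [3, 15, -2, -3]
  [0, 12, -5, 3]
  [-4, 8, -9, -10]
  [-12, 0, -17, -9]
T^⊗4:
  [-6, 6, -11, -3]
  [0, 12, -5, -6]
  [-13, -1, -18, -10]
  [-12, 0, -17, -18]
Answer: row 4 of T^⊗4 = [-12, 0, -17, -18]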